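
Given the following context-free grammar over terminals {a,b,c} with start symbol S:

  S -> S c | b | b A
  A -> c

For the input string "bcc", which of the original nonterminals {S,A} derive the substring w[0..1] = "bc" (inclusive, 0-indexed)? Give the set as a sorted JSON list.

Convert to CNF:
  S -> S T0 | T1 A | b
  A -> c
  T0 -> c
  T1 -> b

Fill CYK table bottom-up — only the sub-triangle for w[0..1]:
  T[0,0] 'b' = {S,T1}  orig:{S}
  T[1,1] 'c' = {A,T0}  orig:{A}
  T[0,1] 'bc' = {S}

Original NTs in T[0,1] deriving "bc": ["S"]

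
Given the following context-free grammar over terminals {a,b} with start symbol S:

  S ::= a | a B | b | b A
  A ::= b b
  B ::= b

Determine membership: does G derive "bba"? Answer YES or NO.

CNF form of G:
  S -> T0 A | T1 B | a | b
  A -> T0 T0
  B -> b
  T0 -> b
  T1 -> a

Fill CYK table bottom-up:
  T[0,0] 'b' = {B,S,T0}  orig:{B,S}
  T[1,1] 'b' = {B,S,T0}  orig:{B,S}
  T[2,2] 'a' = {S,T1}  orig:{S}
  T[0,1] 'bb' = {A}
  T[1,2] 'ba' = ∅
  T[0,2] 'bba' = ∅

S ∉ T[0,2] ⇒ NO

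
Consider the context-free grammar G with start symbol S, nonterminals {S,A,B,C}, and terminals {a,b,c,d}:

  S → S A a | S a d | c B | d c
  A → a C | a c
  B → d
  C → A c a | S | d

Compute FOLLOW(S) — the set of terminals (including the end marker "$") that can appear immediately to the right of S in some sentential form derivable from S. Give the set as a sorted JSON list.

FIRST iteration:
round 1:
  A via A→a C: +{a}
  B via B→d: +{d}
  C via C→A c a: +{a}
  C via C→d: +{d}
  S via S→c B: +{c}
  S via S→d c: +{d}
  S: {c,d}  A: {a}  B: {d}  C: {a,d}
round 2:
  C via C→S: +{c}
  S: {c,d}  A: {a}  B: {d}  C: {a,c,d}
round 3: (no change)
  S: {c,d}  A: {a}  B: {d}  C: {a,c,d}

FOLLOW iteration:
seed FOLLOW(S) with $
pass 1:
  C→A c a: FOLLOW(A) ⊇ FIRST(c) = {c}; new: +{c}
  S→S A a: FOLLOW(S) ⊇ FIRST(A) = {a}; new: +{a}
  S→S A a: FOLLOW(A) ⊇ FIRST(a) = {a}; new: +{a}
  S→c B: FOLLOW(B) ⊇ FOLLOW(S) ⊇ {$,a}; new: +{$,a}
  S: {$,a}  A: {a,c}  B: {$,a}  C: {}
pass 2:
  A→a C: FOLLOW(C) ⊇ FOLLOW(A) ⊇ {a,c}; new: +{a,c}
  C→S: FOLLOW(S) ⊇ FOLLOW(C) ⊇ {a,c}; new: +{c}
  S→c B: FOLLOW(B) ⊇ FOLLOW(S) ⊇ {$,a,c}; new: +{c}
  S: {$,a,c}  A: {a,c}  B: {$,a,c}  C: {a,c}
pass 3: done
  S: {$,a,c}  A: {a,c}  B: {$,a,c}  C: {a,c}

FOLLOW(S) = ["$", "a", "c"]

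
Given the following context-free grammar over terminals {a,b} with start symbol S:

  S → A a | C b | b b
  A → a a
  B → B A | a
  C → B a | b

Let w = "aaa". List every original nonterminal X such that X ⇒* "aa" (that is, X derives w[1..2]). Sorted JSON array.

CNF form of G:
  S -> A T0 | C T1 | T1 T1
  A -> T0 T0
  B -> B A | a
  C -> B T0 | b
  T0 -> a
  T1 -> b

CYK fill, restricted to cells inside w[1..2]:
  T[1,1] 'a' = {B,T0}  orig:{B}
  T[2,2] 'a' = {B,T0}  orig:{B}
  T[1,2] 'aa' = {A,C}

Original NTs in T[1,2] deriving "aa": ["A", "C"]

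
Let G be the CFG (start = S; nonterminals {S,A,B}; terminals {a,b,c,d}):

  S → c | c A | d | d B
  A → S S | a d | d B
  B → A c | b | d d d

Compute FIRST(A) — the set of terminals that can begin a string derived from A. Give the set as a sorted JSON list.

Compute FIRST by fixpoint:
iter 1:
  A via A→a d: +{a}
  A via A→d B: +{d}
  B via B→A c: +{a,d}
  B via B→b: +{b}
  S via S→c: +{c}
  S via S→d: +{d}
  FIRST(S)={c,d}  FIRST(A)={a,d}  FIRST(B)={a,b,d}
iter 2:
  A via A→S S: +{c}
  B via B→A c: +{c}
  FIRST(S)={c,d}  FIRST(A)={a,c,d}  FIRST(B)={a,b,c,d}
iter 3: done
  FIRST(S)={c,d}  FIRST(A)={a,c,d}  FIRST(B)={a,b,c,d}

FIRST(A) = ["a", "c", "d"]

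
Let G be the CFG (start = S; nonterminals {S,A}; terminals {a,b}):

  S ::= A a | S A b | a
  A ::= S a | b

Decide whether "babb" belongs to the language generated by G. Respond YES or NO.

CNF form of G:
  S -> A T0 | S X2 | a
  A -> S T0 | b
  T0 -> a
  T1 -> b
  X2 -> A T1

Fill CYK table bottom-up:
  cell(0,0) b: {A,T1}  orig:{A}
  cell(1,1) a: {S,T0}  orig:{S}
  cell(2,2) b: {A,T1}  orig:{A}
  cell(3,3) b: {A,T1}  orig:{A}
  cell(0,1) ba: {S}
  cell(1,2) ab: ∅
  cell(2,3) bb: {X2}  orig:{}
  cell(0,2) bab: ∅
  cell(1,3) abb: {S}
  cell(0,3) babb: {S}

S ∈ T[0,3] ⇒ YES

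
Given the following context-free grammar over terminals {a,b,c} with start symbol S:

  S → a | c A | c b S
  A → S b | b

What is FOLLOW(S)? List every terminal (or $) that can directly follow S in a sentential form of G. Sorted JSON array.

FIRST iteration:
pass 1:
  A via A→b: +{b}
  S via S→a: +{a}
  S via S→c A: +{c}
  FIRST[S]={a,c}  FIRST[A]={b}
pass 2:
  A via A→S b: +{a,c}
  FIRST[S]={a,c}  FIRST[A]={a,b,c}
pass 3: done
  FIRST[S]={a,c}  FIRST[A]={a,b,c}

FOLLOW iteration:
FOLLOW(S) := {$}
[1]
  A→S b: FOLLOW(S) ⊇ FIRST(b) = {b}; new: +{b}
  S→c A: FOLLOW(A) ⊇ FOLLOW(S) ⊇ {$,b}; new: +{$,b}
  S: {$,b}  A: {$,b}
[2] (no change)
  S: {$,b}  A: {$,b}

FOLLOW(S) = ["$", "b"]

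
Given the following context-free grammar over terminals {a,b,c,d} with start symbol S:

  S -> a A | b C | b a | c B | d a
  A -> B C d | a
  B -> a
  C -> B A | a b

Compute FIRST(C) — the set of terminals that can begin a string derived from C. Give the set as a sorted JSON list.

FIRST iteration:
round 1:
  A via A→a: +{a}
  B via B→a: +{a}
  C via C→B A: +{a}
  S via S→a A: +{a}
  S via S→b C: +{b}
  S via S→c B: +{c}
  S via S→d a: +{d}
  FIRST(S)={a,b,c,d}  FIRST(A)={a}  FIRST(B)={a}  FIRST(C)={a}
round 2: (stable)
  FIRST(S)={a,b,c,d}  FIRST(A)={a}  FIRST(B)={a}  FIRST(C)={a}

FIRST(C) = ["a"]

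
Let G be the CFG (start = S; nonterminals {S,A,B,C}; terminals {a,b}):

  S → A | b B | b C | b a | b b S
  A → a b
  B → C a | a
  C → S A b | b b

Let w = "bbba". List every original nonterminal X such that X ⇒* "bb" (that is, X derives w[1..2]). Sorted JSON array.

Convert to CNF:
  S -> T0 T1 | T1 B | T1 C | T1 T0 | T1 X3
  A -> T0 T1
  B -> C T0 | a
  C -> S X2 | T1 T1
  T0 -> a
  T1 -> b
  X2 -> A T1
  X3 -> T1 S

CYK fill — only the sub-triangle for w[1..2]:
  [1..1]={T1}  "b"  orig:{}
  [2..2]={T1}  "b"  orig:{}
  [1..2]={C}  "bb"

Original NTs in T[1,2] deriving "bb": ["C"]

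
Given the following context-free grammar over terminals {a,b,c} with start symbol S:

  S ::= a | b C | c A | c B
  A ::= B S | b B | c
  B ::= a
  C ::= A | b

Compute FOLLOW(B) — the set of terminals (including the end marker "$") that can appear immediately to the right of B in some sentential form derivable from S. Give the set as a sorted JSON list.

FIRST iteration:
round 1:
  A via A→b B: +{b}
  A via A→c: +{c}
  B via B→a: +{a}
  C via C→A: +{b,c}
  S via S→a: +{a}
  S via S→b C: +{b}
  S via S→c A: +{c}
  FIRST(S)={a,b,c}  FIRST(A)={b,c}  FIRST(B)={a}  FIRST(C)={b,c}
round 2:
  A via A→B S: +{a}
  C via C→A: +{a}
  FIRST(S)={a,b,c}  FIRST(A)={a,b,c}  FIRST(B)={a}  FIRST(C)={a,b,c}
round 3: (stable)
  FIRST(S)={a,b,c}  FIRST(A)={a,b,c}  FIRST(B)={a}  FIRST(C)={a,b,c}

Compute FOLLOW by fixpoint:
FOLLOW(S) := {$}
[1]
  A→B S: FOLLOW(B) ⊇ FIRST(S) = {a,b,c}; new: +{a,b,c}
  S→b C: FOLLOW(C) ⊇ FOLLOW(S) ⊇ {$}; new: +{$}
  S→c A: FOLLOW(A) ⊇ FOLLOW(S) ⊇ {$}; new: +{$}
  S→c B: FOLLOW(B) ⊇ FOLLOW(S) ⊇ {$}; new: +{$}
  FOLLOW[S]={$}  FOLLOW[A]={$}  FOLLOW[B]={$,a,b,c}  FOLLOW[C]={$}
[2] (stable)
  FOLLOW[S]={$}  FOLLOW[A]={$}  FOLLOW[B]={$,a,b,c}  FOLLOW[C]={$}

FOLLOW(B) = ["$", "a", "b", "c"]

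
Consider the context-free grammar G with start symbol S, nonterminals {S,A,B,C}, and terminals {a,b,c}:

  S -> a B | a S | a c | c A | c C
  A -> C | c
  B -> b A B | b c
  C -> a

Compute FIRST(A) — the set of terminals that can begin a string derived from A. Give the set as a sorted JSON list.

FIRST iteration:
iter 1:
  A via A→c: +{c}
  B via B→b A B: +{b}
  C via C→a: +{a}
  S via S→a B: +{a}
  S via S→c A: +{c}
  FIRST[S]={a,c}  FIRST[A]={c}  FIRST[B]={b}  FIRST[C]={a}
iter 2:
  A via A→C: +{a}
  FIRST[S]={a,c}  FIRST[A]={a,c}  FIRST[B]={b}  FIRST[C]={a}
iter 3: (no change)
  FIRST[S]={a,c}  FIRST[A]={a,c}  FIRST[B]={b}  FIRST[C]={a}

FIRST(A) = ["a", "c"]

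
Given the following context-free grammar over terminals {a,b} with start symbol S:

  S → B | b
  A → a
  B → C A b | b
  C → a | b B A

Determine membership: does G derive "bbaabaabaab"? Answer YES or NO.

CNF form of G:
  S -> C X3 | b
  A -> a
  B -> C X1 | b
  C -> T0 X2 | a
  T0 -> b
  X1 -> A T0
  X2 -> B A
  X3 -> A T0

CYK table (by increasing span):
  T[0,0] 'b' = {B,S,T0}  orig:{B,S}
  T[1,1] 'b' = {B,S,T0}  orig:{B,S}
  T[2,2] 'a' = {A,C}
  T[3,3] 'a' = {A,C}
  T[4,4] 'b' = {B,S,T0}  orig:{B,S}
  T[5,5] 'a' = {A,C}
  T[6,6] 'a' = {A,C}
  T[7,7] 'b' = {B,S,T0}  orig:{B,S}
  T[8,8] 'a' = {A,C}
  T[9,9] 'a' = {A,C}
  T[10,10] 'b' = {B,S,T0}  orig:{B,S}
  T[0,1] 'bb' = ∅
  T[1,2] 'ba' = {X2}  orig:{}
  T[2,3] 'aa' = ∅
  T[3,4] 'ab' = {X1,X3}  orig:{}
  T[4,5] 'ba' = {X2}  orig:{}
  T[5,6] 'aa' = ∅
  T[6,7] 'ab' = {X1,X3}  orig:{}
  T[7,8] 'ba' = {X2}  orig:{}
  T[8,9] 'aa' = ∅
  T[9,10] 'ab' = {X1,X3}  orig:{}
  T[0,2] 'bba' = {C}
  T[1,3] 'baa' = ∅
  T[2,4] 'aab' = {B,S}
  T[3,5] 'aba' = ∅
  T[4,6] 'baa' = ∅
  T[5,7] 'aab' = {B,S}
  T[6,8] 'aba' = ∅
  T[7,9] 'baa' = ∅
  T[8,10] 'aab' = {B,S}
  T[0,3] 'bbaa' = ∅
  T[1,4] 'baab' = ∅
  T[2,5] 'aaba' = {X2}  orig:{}
  T[3,6] 'abaa' = ∅
  T[4,7] 'baab' = ∅
  T[5,8] 'aaba' = {X2}  orig:{}
  T[6,9] 'abaa' = ∅
  T[7,10] 'baab' = ∅
  T[0,4] 'bbaab' = {B,S}
  T[1,5] 'baaba' = {C}
  T[2,6] 'aabaa' = ∅
  T[3,7] 'abaab' = ∅
  T[4,8] 'baaba' = {C}
  T[5,9] 'aabaa' = ∅
  T[6,10] 'abaab' = ∅
  T[0,5] 'bbaaba' = {X2}  orig:{}
  T[1,6] 'baabaa' = ∅
  T[2,7] 'aabaab' = ∅
  T[3,8] 'abaaba' = ∅
  T[4,9] 'baabaa' = ∅
  T[5,10] 'aabaab' = ∅
  T[0,6] 'bbaabaa' = ∅
  T[1,7] 'baabaab' = {B,S}
  T[2,8] 'aabaaba' = ∅
  T[3,9] 'abaabaa' = ∅
  T[4,10] 'baabaab' = {B,S}
  T[0,7] 'bbaabaab' = ∅
  T[1,8] 'baabaaba' = {X2}  orig:{}
  T[2,9] 'aabaabaa' = ∅
  T[3,10] 'abaabaab' = ∅
  T[0,8] 'bbaabaaba' = {C}
  T[1,9] 'baabaabaa' = ∅
  T[2,10] 'aabaabaab' = ∅
  T[0,9] 'bbaabaabaa' = ∅
  T[1,10] 'baabaabaab' = ∅
  T[0,10] 'bbaabaabaab' = {B,S}

S ∈ T[0,10] ⇒ YES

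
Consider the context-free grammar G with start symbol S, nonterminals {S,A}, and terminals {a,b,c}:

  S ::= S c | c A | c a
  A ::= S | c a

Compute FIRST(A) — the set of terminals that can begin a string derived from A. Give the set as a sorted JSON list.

FIRST iteration:
[1]
  A via A→c a: +{c}
  S via S→c A: +{c}
  FIRST[S]={c}  FIRST[A]={c}
[2] (stable)
  FIRST[S]={c}  FIRST[A]={c}

FIRST(A) = ["c"]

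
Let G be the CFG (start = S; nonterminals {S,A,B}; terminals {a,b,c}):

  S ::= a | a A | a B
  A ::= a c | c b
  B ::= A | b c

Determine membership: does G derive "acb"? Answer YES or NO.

Convert to CNF:
  S -> T0 A | T0 B | a
  A -> T0 T1 | T1 T2
  B -> T0 T1 | T1 T2 | T2 T1
  T0 -> a
  T1 -> c
  T2 -> b

CYK table (by increasing span):
  T[0,0] 'a' = {S,T0}  orig:{S}
  T[1,1] 'c' = {T1}  orig:{}
  T[2,2] 'b' = {T2}  orig:{}
  T[0,1] 'ac' = {A,B}
  T[1,2] 'cb' = {A,B}
  T[0,2] 'acb' = {S}

S ∈ T[0,2] ⇒ YES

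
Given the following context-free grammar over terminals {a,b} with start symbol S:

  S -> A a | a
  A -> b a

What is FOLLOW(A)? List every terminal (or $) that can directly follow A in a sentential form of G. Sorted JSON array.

FIRST iteration:
iter 1:
  A via A→b a: +{b}
  S via S→A a: +{b}
  S via S→a: +{a}
  FIRST(S)={a,b}  FIRST(A)={b}
iter 2: — fixpoint
  FIRST(S)={a,b}  FIRST(A)={b}

FOLLOW iteration:
FOLLOW(S) := {$}
round 1:
  S→A a: FOLLOW(A) ⊇ FIRST(a) = {a}; new: +{a}
  S: {$}  A: {a}
round 2: (stable)
  S: {$}  A: {a}

FOLLOW(A) = ["a"]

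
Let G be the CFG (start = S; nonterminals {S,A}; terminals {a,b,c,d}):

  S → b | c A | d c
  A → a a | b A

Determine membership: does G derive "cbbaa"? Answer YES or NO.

Convert to CNF:
  S -> T2 A | T3 T2 | b
  A -> T0 T0 | T1 A
  T0 -> a
  T1 -> b
  T2 -> c
  T3 -> d

CYK table (by increasing span):
  [0..0]={T2}  "c"  orig:{}
  [1..1]={S,T1}  "b"  orig:{S}
  [2..2]={S,T1}  "b"  orig:{S}
  [3..3]={T0}  "a"  orig:{}
  [4..4]={T0}  "a"  orig:{}
  [0..1]=∅  "cb"
  [1..2]=∅  "bb"
  [2..3]=∅  "ba"
  [3..4]={A}  "aa"
  [0..2]=∅  "cbb"
  [1..3]=∅  "bba"
  [2..4]={A}  "baa"
  [0..3]=∅  "cbba"
  [1..4]={A}  "bbaa"
  [0..4]={S}  "cbbaa"

S ∈ T[0,4] ⇒ YES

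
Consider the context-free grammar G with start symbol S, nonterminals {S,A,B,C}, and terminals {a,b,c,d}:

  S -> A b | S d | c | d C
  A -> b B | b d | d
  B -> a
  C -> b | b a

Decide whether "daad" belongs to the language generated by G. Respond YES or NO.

Convert to CNF:
  S -> A T0 | S T1 | T1 C | c
  A -> T0 B | T0 T1 | d
  B -> a
  C -> T0 T2 | b
  T0 -> b
  T1 -> d
  T2 -> a

CYK table (by increasing span):
  cell(0,0) d: {A,T1}  orig:{A}
  cell(1,1) a: {B,T2}  orig:{B}
  cell(2,2) a: {B,T2}  orig:{B}
  cell(3,3) d: {A,T1}  orig:{A}
  cell(0,1) da: ∅
  cell(1,2) aa: ∅
  cell(2,3) ad: ∅
  cell(0,2) daa: ∅
  cell(1,3) aad: ∅
  cell(0,3) daad: ∅

S ∉ T[0,3] ⇒ NO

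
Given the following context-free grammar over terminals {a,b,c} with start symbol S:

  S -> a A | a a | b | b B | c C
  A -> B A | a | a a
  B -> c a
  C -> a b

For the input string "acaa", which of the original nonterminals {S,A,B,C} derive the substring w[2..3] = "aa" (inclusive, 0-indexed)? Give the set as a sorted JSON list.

CNF form of G:
  S -> T0 A | T0 T0 | T1 C | T2 B | b
  A -> B A | T0 T0 | a
  B -> T1 T0
  C -> T0 T2
  T0 -> a
  T1 -> c
  T2 -> b

CYK table (by increasing span) (cells [i..j] with 2 ≤ i ≤ j ≤ 3 only):
  T[2,2] 'a' = {A,T0}  orig:{A}
  T[3,3] 'a' = {A,T0}  orig:{A}
  T[2,3] 'aa' = {A,S}

Original NTs in T[2,3] deriving "aa": ["A", "S"]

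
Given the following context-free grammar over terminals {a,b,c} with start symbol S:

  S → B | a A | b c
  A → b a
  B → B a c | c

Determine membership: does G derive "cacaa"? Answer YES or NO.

Convert to CNF:
  S -> B X4 | T0 T2 | T1 A | c
  A -> T0 T1
  B -> B X3 | c
  T0 -> b
  T1 -> a
  T2 -> c
  X3 -> T1 T2
  X4 -> T1 T2

CYK fill:
  cell(0,0) c: {B,S,T2}  orig:{B,S}
  cell(1,1) a: {T1}  orig:{}
  cell(2,2) c: {B,S,T2}  orig:{B,S}
  cell(3,3) a: {T1}  orig:{}
  cell(4,4) a: {T1}  orig:{}
  cell(0,1) ca: ∅
  cell(1,2) ac: {X3,X4}  orig:{}
  cell(2,3) ca: ∅
  cell(3,4) aa: ∅
  cell(0,2) cac: {B,S}
  cell(1,3) aca: ∅
  cell(2,4) caa: ∅
  cell(0,3) caca: ∅
  cell(1,4) acaa: ∅
  cell(0,4) cacaa: ∅

S ∉ T[0,4] ⇒ NO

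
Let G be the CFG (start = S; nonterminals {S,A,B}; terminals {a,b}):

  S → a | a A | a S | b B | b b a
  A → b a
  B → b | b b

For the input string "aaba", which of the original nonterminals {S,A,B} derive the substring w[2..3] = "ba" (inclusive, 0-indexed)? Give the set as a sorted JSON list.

Convert to CNF:
  S -> T0 B | T0 X2 | T1 A | T1 S | a
  A -> T0 T1
  B -> T0 T0 | b
  T0 -> b
  T1 -> a
  X2 -> T0 T1

Fill CYK table bottom-up — only the sub-triangle for w[2..3]:
  T[2,2] 'b' = {B,T0}  orig:{B}
  T[3,3] 'a' = {S,T1}  orig:{S}
  T[2,3] 'ba' = {A,X2}  orig:{A}

Original NTs in T[2,3] deriving "ba": ["A"]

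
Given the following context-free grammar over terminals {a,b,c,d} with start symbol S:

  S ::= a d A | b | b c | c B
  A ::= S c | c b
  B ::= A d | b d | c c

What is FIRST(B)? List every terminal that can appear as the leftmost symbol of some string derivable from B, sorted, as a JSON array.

Compute FIRST by fixpoint:
round 1:
  A via A→c b: +{c}
  B via B→A d: +{c}
  B via B→b d: +{b}
  S via S→a d A: +{a}
  S via S→b: +{b}
  S via S→c B: +{c}
  FIRST[S]={a,b,c}  FIRST[A]={c}  FIRST[B]={b,c}
round 2:
  A via A→S c: +{a,b}
  B via B→A d: +{a}
  FIRST[S]={a,b,c}  FIRST[A]={a,b,c}  FIRST[B]={a,b,c}
round 3: done
  FIRST[S]={a,b,c}  FIRST[A]={a,b,c}  FIRST[B]={a,b,c}

FIRST(B) = ["a", "b", "c"]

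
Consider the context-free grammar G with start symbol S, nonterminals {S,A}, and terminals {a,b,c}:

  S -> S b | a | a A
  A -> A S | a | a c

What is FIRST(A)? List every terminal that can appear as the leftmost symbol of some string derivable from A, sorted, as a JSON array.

FIRST iteration:
iter 1:
  A via A→a: +{a}
  S via S→a: +{a}
  FIRST(S)={a}  FIRST(A)={a}
iter 2: done
  FIRST(S)={a}  FIRST(A)={a}

FIRST(A) = ["a"]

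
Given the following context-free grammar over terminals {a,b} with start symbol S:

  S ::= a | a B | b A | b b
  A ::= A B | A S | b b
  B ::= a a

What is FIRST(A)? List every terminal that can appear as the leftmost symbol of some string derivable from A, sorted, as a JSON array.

FIRST sets, iterate to fixpoint:
iter 1:
  A via A→b b: +{b}
  B via B→a a: +{a}
  S via S→a: +{a}
  S via S→b A: +{b}
  S: {a,b}  A: {b}  B: {a}
iter 2: (no change)
  S: {a,b}  A: {b}  B: {a}

FIRST(A) = ["b"]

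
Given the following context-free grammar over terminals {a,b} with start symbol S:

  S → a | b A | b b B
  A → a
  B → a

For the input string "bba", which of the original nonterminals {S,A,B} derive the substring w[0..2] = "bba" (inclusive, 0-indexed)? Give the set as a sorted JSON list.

Convert to CNF:
  S -> T0 A | T0 X1 | a
  A -> a
  B -> a
  T0 -> b
  X1 -> T0 B

Fill CYK table bottom-up — only the sub-triangle for w[0..2]:
  cell(0,0) b: {T0}  orig:{}
  cell(1,1) b: {T0}  orig:{}
  cell(2,2) a: {A,B,S}
  cell(0,1) bb: ∅
  cell(1,2) ba: {S,X1}  orig:{S}
  cell(0,2) bba: {S}

Original NTs in T[0,2] deriving "bba": ["S"]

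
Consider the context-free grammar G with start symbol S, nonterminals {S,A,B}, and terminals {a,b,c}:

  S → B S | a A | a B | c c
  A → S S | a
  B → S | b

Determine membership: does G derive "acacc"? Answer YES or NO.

CNF form of G:
  S -> B S | T0 A | T0 B | T1 T1
  A -> S S | a
  B -> B S | T0 A | T0 B | T1 T1 | b
  T0 -> a
  T1 -> c

CYK table (by increasing span):
  T[0,0] 'a' = {A,T0}  orig:{A}
  T[1,1] 'c' = {T1}  orig:{}
  T[2,2] 'a' = {A,T0}  orig:{A}
  T[3,3] 'c' = {T1}  orig:{}
  T[4,4] 'c' = {T1}  orig:{}
  T[0,1] 'ac' = ∅
  T[1,2] 'ca' = ∅
  T[2,3] 'ac' = ∅
  T[3,4] 'cc' = {B,S}
  T[0,2] 'aca' = ∅
  T[1,3] 'cac' = ∅
  T[2,4] 'acc' = {B,S}
  T[0,3] 'acac' = ∅
  T[1,4] 'cacc' = ∅
  T[0,4] 'acacc' = ∅

S ∉ T[0,4] ⇒ NO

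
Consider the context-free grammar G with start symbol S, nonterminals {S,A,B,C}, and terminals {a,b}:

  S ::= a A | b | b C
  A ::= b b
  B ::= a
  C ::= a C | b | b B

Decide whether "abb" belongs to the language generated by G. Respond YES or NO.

Convert to CNF:
  S -> T0 C | T1 A | b
  A -> T0 T0
  B -> a
  C -> T0 B | T1 C | b
  T0 -> b
  T1 -> a

CYK table (by increasing span):
  T[0,0] 'a' = {B,T1}  orig:{B}
  T[1,1] 'b' = {C,S,T0}  orig:{C,S}
  T[2,2] 'b' = {C,S,T0}  orig:{C,S}
  T[0,1] 'ab' = {C}
  T[1,2] 'bb' = {A,S}
  T[0,2] 'abb' = {S}

S ∈ T[0,2] ⇒ YES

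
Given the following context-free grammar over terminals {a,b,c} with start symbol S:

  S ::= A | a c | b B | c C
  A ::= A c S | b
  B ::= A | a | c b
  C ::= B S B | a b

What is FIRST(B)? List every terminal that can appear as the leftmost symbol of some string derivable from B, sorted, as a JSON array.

FIRST sets, iterate to fixpoint:
[1]
  A via A→b: +{b}
  B via B→A: +{b}
  B via B→a: +{a}
  B via B→c b: +{c}
  C via C→B S B: +{a,b,c}
  S via S→A: +{b}
  S via S→a c: +{a}
  S via S→c C: +{c}
  FIRST(S)={a,b,c}  FIRST(A)={b}  FIRST(B)={a,b,c}  FIRST(C)={a,b,c}
[2] (stable)
  FIRST(S)={a,b,c}  FIRST(A)={b}  FIRST(B)={a,b,c}  FIRST(C)={a,b,c}

FIRST(B) = ["a", "b", "c"]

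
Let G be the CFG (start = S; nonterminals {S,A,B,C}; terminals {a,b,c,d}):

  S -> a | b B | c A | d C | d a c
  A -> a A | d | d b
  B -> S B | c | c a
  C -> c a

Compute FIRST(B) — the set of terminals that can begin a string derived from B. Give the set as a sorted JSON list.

FIRST sets, iterate to fixpoint:
[1]
  A via A→a A: +{a}
  A via A→d: +{d}
  B via B→c: +{c}
  C via C→c a: +{c}
  S via S→a: +{a}
  S via S→b B: +{b}
  S via S→c A: +{c}
  S via S→d C: +{d}
  S: {a,b,c,d}  A: {a,d}  B: {c}  C: {c}
[2]
  B via B→S B: +{a,b,d}
  S: {a,b,c,d}  A: {a,d}  B: {a,b,c,d}  C: {c}
[3] (no change)
  S: {a,b,c,d}  A: {a,d}  B: {a,b,c,d}  C: {c}

FIRST(B) = ["a", "b", "c", "d"]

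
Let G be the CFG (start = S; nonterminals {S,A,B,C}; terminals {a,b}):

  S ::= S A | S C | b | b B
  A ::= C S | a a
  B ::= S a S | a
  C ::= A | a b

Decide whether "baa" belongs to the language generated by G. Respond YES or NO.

Convert to CNF:
  S -> S A | S C | T1 B | b
  A -> C S | T0 T0
  B -> S X2 | a
  C -> C S | T0 T0 | T0 T1
  T0 -> a
  T1 -> b
  X2 -> T0 S

Fill CYK table bottom-up:
  T[0,0] 'b' = {S,T1}  orig:{S}
  T[1,1] 'a' = {B,T0}  orig:{B}
  T[2,2] 'a' = {B,T0}  orig:{B}
  T[0,1] 'ba' = {S}
  T[1,2] 'aa' = {A,C}
  T[0,2] 'baa' = {S}

S ∈ T[0,2] ⇒ YES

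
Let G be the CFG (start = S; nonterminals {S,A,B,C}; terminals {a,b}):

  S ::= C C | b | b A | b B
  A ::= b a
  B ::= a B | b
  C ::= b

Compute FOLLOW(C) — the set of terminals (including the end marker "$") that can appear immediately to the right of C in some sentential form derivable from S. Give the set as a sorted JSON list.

Compute FIRST by fixpoint:
iter 1:
  A via A→b a: +{b}
  B via B→a B: +{a}
  B via B→b: +{b}
  C via C→b: +{b}
  S via S→C C: +{b}
  S: {b}  A: {b}  B: {a,b}  C: {b}
iter 2: (no change)
  S: {b}  A: {b}  B: {a,b}  C: {b}

Compute FOLLOW by fixpoint:
seed FOLLOW(S) with $
pass 1:
  S→C C: FOLLOW(C) ⊇ FIRST(C) = {b}; new: +{b}
  S→C C: FOLLOW(C) ⊇ FOLLOW(S) ⊇ {$}; new: +{$}
  S→b A: FOLLOW(A) ⊇ FOLLOW(S) ⊇ {$}; new: +{$}
  S→b B: FOLLOW(B) ⊇ FOLLOW(S) ⊇ {$}; new: +{$}
  FOLLOW(S)={$}  FOLLOW(A)={$}  FOLLOW(B)={$}  FOLLOW(C)={$,b}
pass 2: done
  FOLLOW(S)={$}  FOLLOW(A)={$}  FOLLOW(B)={$}  FOLLOW(C)={$,b}

FOLLOW(C) = ["$", "b"]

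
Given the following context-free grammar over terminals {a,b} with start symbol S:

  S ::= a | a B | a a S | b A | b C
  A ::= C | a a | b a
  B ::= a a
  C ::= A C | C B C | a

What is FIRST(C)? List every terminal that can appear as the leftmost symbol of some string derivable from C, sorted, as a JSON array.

FIRST sets, iterate to fixpoint:
[1]
  A via A→a a: +{a}
  A via A→b a: +{b}
  B via B→a a: +{a}
  C via C→A C: +{a,b}
  S via S→a: +{a}
  S via S→b A: +{b}
  FIRST[S]={a,b}  FIRST[A]={a,b}  FIRST[B]={a}  FIRST[C]={a,b}
[2] (stable)
  FIRST[S]={a,b}  FIRST[A]={a,b}  FIRST[B]={a}  FIRST[C]={a,b}

FIRST(C) = ["a", "b"]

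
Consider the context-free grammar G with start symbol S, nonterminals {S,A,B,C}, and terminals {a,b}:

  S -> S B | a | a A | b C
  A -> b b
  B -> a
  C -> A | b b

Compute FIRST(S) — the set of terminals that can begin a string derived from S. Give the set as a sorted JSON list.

FIRST sets, iterate to fixpoint:
iter 1:
  A via A→b b: +{b}
  B via B→a: +{a}
  C via C→A: +{b}
  S via S→a: +{a}
  S via S→b C: +{b}
  FIRST(S)={a,b}  FIRST(A)={b}  FIRST(B)={a}  FIRST(C)={b}
iter 2: — fixpoint
  FIRST(S)={a,b}  FIRST(A)={b}  FIRST(B)={a}  FIRST(C)={b}

FIRST(S) = ["a", "b"]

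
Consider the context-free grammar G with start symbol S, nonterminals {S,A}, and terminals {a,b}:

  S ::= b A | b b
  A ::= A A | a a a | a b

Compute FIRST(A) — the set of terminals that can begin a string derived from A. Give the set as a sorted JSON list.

FIRST iteration:
[1]
  A via A→a a a: +{a}
  S via S→b A: +{b}
  S: {b}  A: {a}
[2] — fixpoint
  S: {b}  A: {a}

FIRST(A) = ["a"]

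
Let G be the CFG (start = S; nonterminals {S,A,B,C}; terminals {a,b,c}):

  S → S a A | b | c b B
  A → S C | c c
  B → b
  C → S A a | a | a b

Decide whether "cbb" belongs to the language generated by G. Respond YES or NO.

Convert to CNF:
  S -> S X4 | T0 X5 | b
  A -> S C | T0 T0
  B -> b
  C -> S X3 | T1 T2 | a
  T0 -> c
  T1 -> a
  T2 -> b
  X3 -> A T1
  X4 -> T1 A
  X5 -> T2 B

CYK fill:
  [0..0]={T0}  "c"  orig:{}
  [1..1]={B,S,T2}  "b"  orig:{B,S}
  [2..2]={B,S,T2}  "b"  orig:{B,S}
  [0..1]=∅  "cb"
  [1..2]={X5}  "bb"  orig:{}
  [0..2]={S}  "cbb"

S ∈ T[0,2] ⇒ YES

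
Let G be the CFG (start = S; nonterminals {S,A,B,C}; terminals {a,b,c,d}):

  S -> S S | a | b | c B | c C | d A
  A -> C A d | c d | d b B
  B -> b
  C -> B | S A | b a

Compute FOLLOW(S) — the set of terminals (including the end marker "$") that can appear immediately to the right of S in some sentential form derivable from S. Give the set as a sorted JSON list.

Compute FIRST by fixpoint:
pass 1:
  A via A→c d: +{c}
  A via A→d b B: +{d}
  B via B→b: +{b}
  C via C→B: +{b}
  S via S→a: +{a}
  S via S→b: +{b}
  S via S→c B: +{c}
  S via S→d A: +{d}
  S: {a,b,c,d}  A: {c,d}  B: {b}  C: {b}
pass 2:
  A via A→C A d: +{b}
  C via C→S A: +{a,c,d}
  S: {a,b,c,d}  A: {b,c,d}  B: {b}  C: {a,b,c,d}
pass 3:
  A via A→C A d: +{a}
  S: {a,b,c,d}  A: {a,b,c,d}  B: {b}  C: {a,b,c,d}
pass 4: (stable)
  S: {a,b,c,d}  A: {a,b,c,d}  B: {b}  C: {a,b,c,d}

FOLLOW iteration:
initialize: $ ∈ FOLLOW(S)
round 1:
  A→C A d: FOLLOW(C) ⊇ FIRST(A) = {a,b,c,d}; new: +{a,b,c,d}
  A→C A d: FOLLOW(A) ⊇ FIRST(d) = {d}; new: +{d}
  A→d b B: FOLLOW(B) ⊇ FOLLOW(A) ⊇ {d}; new: +{d}
  C→B: FOLLOW(B) ⊇ FOLLOW(C) ⊇ {a,b,c,d}; new: +{a,b,c}
  C→S A: FOLLOW(S) ⊇ FIRST(A) = {a,b,c,d}; new: +{a,b,c,d}
  C→S A: FOLLOW(A) ⊇ FOLLOW(C) ⊇ {a,b,c,d}; new: +{a,b,c}
  S→c B: FOLLOW(B) ⊇ FOLLOW(S) ⊇ {$,a,b,c,d}; new: +{$}
  S→c C: FOLLOW(C) ⊇ FOLLOW(S) ⊇ {$,a,b,c,d}; new: +{$}
  S→d A: FOLLOW(A) ⊇ FOLLOW(S) ⊇ {$,a,b,c,d}; new: +{$}
  FOLLOW[S]={$,a,b,c,d}  FOLLOW[A]={$,a,b,c,d}  FOLLOW[B]={$,a,b,c,d}  FOLLOW[C]={$,a,b,c,d}
round 2: (stable)
  FOLLOW[S]={$,a,b,c,d}  FOLLOW[A]={$,a,b,c,d}  FOLLOW[B]={$,a,b,c,d}  FOLLOW[C]={$,a,b,c,d}

FOLLOW(S) = ["$", "a", "b", "c", "d"]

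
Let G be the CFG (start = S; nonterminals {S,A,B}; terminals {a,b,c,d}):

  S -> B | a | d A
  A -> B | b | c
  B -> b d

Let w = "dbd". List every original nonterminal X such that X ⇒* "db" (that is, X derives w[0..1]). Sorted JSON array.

Convert to CNF:
  S -> T0 T1 | T1 A | a
  A -> T0 T1 | b | c
  B -> T0 T1
  T0 -> b
  T1 -> d

CYK table (by increasing span) (cells [i..j] with 0 ≤ i ≤ j ≤ 1 only):
  T[0,0] 'd' = {T1}  orig:{}
  T[1,1] 'b' = {A,T0}  orig:{A}
  T[0,1] 'db' = {S}

Original NTs in T[0,1] deriving "db": ["S"]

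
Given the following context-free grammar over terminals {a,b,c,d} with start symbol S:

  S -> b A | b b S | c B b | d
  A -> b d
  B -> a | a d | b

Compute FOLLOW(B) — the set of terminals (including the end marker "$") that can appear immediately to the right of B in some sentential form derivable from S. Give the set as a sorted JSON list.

FIRST iteration:
pass 1:
  A via A→b d: +{b}
  B via B→a: +{a}
  B via B→b: +{b}
  S via S→b A: +{b}
  S via S→c B b: +{c}
  S via S→d: +{d}
  FIRST[S]={b,c,d}  FIRST[A]={b}  FIRST[B]={a,b}
pass 2: — fixpoint
  FIRST[S]={b,c,d}  FIRST[A]={b}  FIRST[B]={a,b}

Compute FOLLOW by fixpoint:
FOLLOW(S) := {$}
iter 1:
  S→b A: FOLLOW(A) ⊇ FOLLOW(S) ⊇ {$}; new: +{$}
  S→c B b: FOLLOW(B) ⊇ FIRST(b) = {b}; new: +{b}
  FOLLOW(S)={$}  FOLLOW(A)={$}  FOLLOW(B)={b}
iter 2: (stable)
  FOLLOW(S)={$}  FOLLOW(A)={$}  FOLLOW(B)={b}

FOLLOW(B) = ["b"]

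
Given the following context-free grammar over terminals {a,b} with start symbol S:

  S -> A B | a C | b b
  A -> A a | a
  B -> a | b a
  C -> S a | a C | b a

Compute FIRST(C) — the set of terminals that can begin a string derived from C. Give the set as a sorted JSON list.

FIRST iteration:
iter 1:
  A via A→a: +{a}
  B via B→a: +{a}
  B via B→b a: +{b}
  C via C→a C: +{a}
  C via C→b a: +{b}
  S via S→A B: +{a}
  S via S→b b: +{b}
  S: {a,b}  A: {a}  B: {a,b}  C: {a,b}
iter 2: — fixpoint
  S: {a,b}  A: {a}  B: {a,b}  C: {a,b}

FIRST(C) = ["a", "b"]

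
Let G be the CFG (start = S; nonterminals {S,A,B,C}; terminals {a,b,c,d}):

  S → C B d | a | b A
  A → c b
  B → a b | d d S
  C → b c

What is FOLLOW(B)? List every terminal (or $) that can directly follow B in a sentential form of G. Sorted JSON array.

FIRST iteration:
iter 1:
  A via A→c b: +{c}
  B via B→a b: +{a}
  B via B→d d S: +{d}
  C via C→b c: +{b}
  S via S→C B d: +{b}
  S via S→a: +{a}
  FIRST[S]={a,b}  FIRST[A]={c}  FIRST[B]={a,d}  FIRST[C]={b}
iter 2: — fixpoint
  FIRST[S]={a,b}  FIRST[A]={c}  FIRST[B]={a,d}  FIRST[C]={b}

Compute FOLLOW by fixpoint:
FOLLOW(S) := {$}
iter 1:
  S→C B d: FOLLOW(C) ⊇ FIRST(B) = {a,d}; new: +{a,d}
  S→C B d: FOLLOW(B) ⊇ FIRST(d) = {d}; new: +{d}
  S→b A: FOLLOW(A) ⊇ FOLLOW(S) ⊇ {$}; new: +{$}
  FOLLOW(S)={$}  FOLLOW(A)={$}  FOLLOW(B)={d}  FOLLOW(C)={a,d}
iter 2:
  B→d d S: FOLLOW(S) ⊇ FOLLOW(B) ⊇ {d}; new: +{d}
  S→b A: FOLLOW(A) ⊇ FOLLOW(S) ⊇ {$,d}; new: +{d}
  FOLLOW(S)={$,d}  FOLLOW(A)={$,d}  FOLLOW(B)={d}  FOLLOW(C)={a,d}
iter 3: — fixpoint
  FOLLOW(S)={$,d}  FOLLOW(A)={$,d}  FOLLOW(B)={d}  FOLLOW(C)={a,d}

FOLLOW(B) = ["d"]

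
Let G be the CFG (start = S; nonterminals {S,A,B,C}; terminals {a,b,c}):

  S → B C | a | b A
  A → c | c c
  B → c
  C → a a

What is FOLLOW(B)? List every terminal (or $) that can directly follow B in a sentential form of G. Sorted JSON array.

FIRST sets, iterate to fixpoint:
pass 1:
  A via A→c: +{c}
  B via B→c: +{c}
  C via C→a a: +{a}
  S via S→B C: +{c}
  S via S→a: +{a}
  S via S→b A: +{b}
  FIRST[S]={a,b,c}  FIRST[A]={c}  FIRST[B]={c}  FIRST[C]={a}
pass 2: done
  FIRST[S]={a,b,c}  FIRST[A]={c}  FIRST[B]={c}  FIRST[C]={a}

FOLLOW iteration:
FOLLOW(S) := {$}
iter 1:
  S→B C: FOLLOW(B) ⊇ FIRST(C) = {a}; new: +{a}
  S→B C: FOLLOW(C) ⊇ FOLLOW(S) ⊇ {$}; new: +{$}
  S→b A: FOLLOW(A) ⊇ FOLLOW(S) ⊇ {$}; new: +{$}
  S: {$}  A: {$}  B: {a}  C: {$}
iter 2: done
  S: {$}  A: {$}  B: {a}  C: {$}

FOLLOW(B) = ["a"]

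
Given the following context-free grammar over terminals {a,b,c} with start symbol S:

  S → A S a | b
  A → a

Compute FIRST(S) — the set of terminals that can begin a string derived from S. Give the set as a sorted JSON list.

FIRST iteration:
round 1:
  A via A→a: +{a}
  S via S→A S a: +{a}
  S via S→b: +{b}
  S: {a,b}  A: {a}
round 2: — fixpoint
  S: {a,b}  A: {a}

FIRST(S) = ["a", "b"]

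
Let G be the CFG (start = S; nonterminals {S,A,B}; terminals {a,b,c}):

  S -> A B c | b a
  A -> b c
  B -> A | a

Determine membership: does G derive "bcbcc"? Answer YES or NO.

CNF form of G:
  S -> A X3 | T0 T2
  A -> T0 T1
  B -> T0 T1 | a
  T0 -> b
  T1 -> c
  T2 -> a
  X3 -> B T1

CYK table (by increasing span):
  T[0,0] 'b' = {T0}  orig:{}
  T[1,1] 'c' = {T1}  orig:{}
  T[2,2] 'b' = {T0}  orig:{}
  T[3,3] 'c' = {T1}  orig:{}
  T[4,4] 'c' = {T1}  orig:{}
  T[0,1] 'bc' = {A,B}
  T[1,2] 'cb' = ∅
  T[2,3] 'bc' = {A,B}
  T[3,4] 'cc' = ∅
  T[0,2] 'bcb' = ∅
  T[1,3] 'cbc' = ∅
  T[2,4] 'bcc' = {X3}  orig:{}
  T[0,3] 'bcbc' = ∅
  T[1,4] 'cbcc' = ∅
  T[0,4] 'bcbcc' = {S}

S ∈ T[0,4] ⇒ YES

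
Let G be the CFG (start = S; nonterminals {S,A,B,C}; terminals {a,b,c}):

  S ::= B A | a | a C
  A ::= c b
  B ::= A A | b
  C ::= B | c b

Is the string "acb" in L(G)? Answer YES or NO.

CNF form of G:
  S -> B A | T2 C | a
  A -> T0 T1
  B -> A A | b
  C -> A A | T0 T1 | b
  T0 -> c
  T1 -> b
  T2 -> a

Fill CYK table bottom-up:
  T[0,0] 'a' = {S,T2}  orig:{S}
  T[1,1] 'c' = {T0}  orig:{}
  T[2,2] 'b' = {B,C,T1}  orig:{B,C}
  T[0,1] 'ac' = ∅
  T[1,2] 'cb' = {A,C}
  T[0,2] 'acb' = {S}

S ∈ T[0,2] ⇒ YES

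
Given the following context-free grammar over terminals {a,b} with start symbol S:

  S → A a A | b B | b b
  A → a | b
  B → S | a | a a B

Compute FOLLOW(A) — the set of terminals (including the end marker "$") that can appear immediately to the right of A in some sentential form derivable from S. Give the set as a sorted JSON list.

Compute FIRST by fixpoint:
pass 1:
  A via A→a: +{a}
  A via A→b: +{b}
  B via B→a: +{a}
  S via S→A a A: +{a,b}
  FIRST[S]={a,b}  FIRST[A]={a,b}  FIRST[B]={a}
pass 2:
  B via B→S: +{b}
  FIRST[S]={a,b}  FIRST[A]={a,b}  FIRST[B]={a,b}
pass 3: (stable)
  FIRST[S]={a,b}  FIRST[A]={a,b}  FIRST[B]={a,b}

Compute FOLLOW by fixpoint:
initialize: $ ∈ FOLLOW(S)
[1]
  S→A a A: FOLLOW(A) ⊇ FIRST(a) = {a}; new: +{a}
  S→A a A: FOLLOW(A) ⊇ FOLLOW(S) ⊇ {$}; new: +{$}
  S→b B: FOLLOW(B) ⊇ FOLLOW(S) ⊇ {$}; new: +{$}
  FOLLOW(S)={$}  FOLLOW(A)={$,a}  FOLLOW(B)={$}
[2] (no change)
  FOLLOW(S)={$}  FOLLOW(A)={$,a}  FOLLOW(B)={$}

FOLLOW(A) = ["$", "a"]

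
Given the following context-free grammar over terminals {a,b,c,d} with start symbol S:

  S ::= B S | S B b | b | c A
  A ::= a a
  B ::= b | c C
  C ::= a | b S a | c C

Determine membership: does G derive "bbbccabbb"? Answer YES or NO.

CNF form of G:
  S -> B S | S X4 | T1 A | b
  A -> T0 T0
  B -> T1 C | b
  C -> T1 C | T2 X3 | a
  T0 -> a
  T1 -> c
  T2 -> b
  X3 -> S T0
  X4 -> B T2

Fill CYK table bottom-up:
  T[0,0] 'b' = {B,S,T2}  orig:{B,S}
  T[1,1] 'b' = {B,S,T2}  orig:{B,S}
  T[2,2] 'b' = {B,S,T2}  orig:{B,S}
  T[3,3] 'c' = {T1}  orig:{}
  T[4,4] 'c' = {T1}  orig:{}
  T[5,5] 'a' = {C,T0}  orig:{C}
  T[6,6] 'b' = {B,S,T2}  orig:{B,S}
  T[7,7] 'b' = {B,S,T2}  orig:{B,S}
  T[8,8] 'b' = {B,S,T2}  orig:{B,S}
  T[0,1] 'bb' = {S,X4}  orig:{S}
  T[1,2] 'bb' = {S,X4}  orig:{S}
  T[2,3] 'bc' = ∅
  T[3,4] 'cc' = ∅
  T[4,5] 'ca' = {B,C}
  T[5,6] 'ab' = ∅
  T[6,7] 'bb' = {S,X4}  orig:{S}
  T[7,8] 'bb' = {S,X4}  orig:{S}
  T[0,2] 'bbb' = {S}
  T[1,3] 'bbc' = ∅
  T[2,4] 'bcc' = ∅
  T[3,5] 'cca' = {B,C}
  T[4,6] 'cab' = {S,X4}  orig:{S}
  T[5,7] 'abb' = ∅
  T[6,8] 'bbb' = {S}
  T[0,3] 'bbbc' = ∅
  T[1,4] 'bbcc' = ∅
  T[2,5] 'bcca' = ∅
  T[3,6] 'ccab' = {S,X4}  orig:{S}
  T[4,7] 'cabb' = {S}
  T[5,8] 'abbb' = ∅
  T[0,4] 'bbbcc' = ∅
  T[1,5] 'bbcca' = ∅
  T[2,6] 'bccab' = {S}
  T[3,7] 'ccabb' = {S}
  T[4,8] 'cabbb' = {S}
  T[0,5] 'bbbcca' = ∅
  T[1,6] 'bbccab' = {S}
  T[2,7] 'bccabb' = {S}
  T[3,8] 'ccabbb' = {S}
  T[0,6] 'bbbccab' = {S}
  T[1,7] 'bbccabb' = {S}
  T[2,8] 'bccabbb' = {S}
  T[0,7] 'bbbccabb' = {S}
  T[1,8] 'bbccabbb' = {S}
  T[0,8] 'bbbccabbb' = {S}

S ∈ T[0,8] ⇒ YES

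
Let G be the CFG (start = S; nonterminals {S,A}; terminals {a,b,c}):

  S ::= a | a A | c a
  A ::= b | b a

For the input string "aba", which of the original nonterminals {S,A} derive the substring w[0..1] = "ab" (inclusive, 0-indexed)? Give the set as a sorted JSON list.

Convert to CNF:
  S -> T1 A | T2 T1 | a
  A -> T0 T1 | b
  T0 -> b
  T1 -> a
  T2 -> c

CYK fill — only the sub-triangle for w[0..1]:
  T[0,0] 'a' = {S,T1}  orig:{S}
  T[1,1] 'b' = {A,T0}  orig:{A}
  T[0,1] 'ab' = {S}

Original NTs in T[0,1] deriving "ab": ["S"]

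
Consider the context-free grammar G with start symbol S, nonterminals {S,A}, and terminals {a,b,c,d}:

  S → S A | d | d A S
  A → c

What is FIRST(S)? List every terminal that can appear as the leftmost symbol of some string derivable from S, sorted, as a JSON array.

Compute FIRST by fixpoint:
iter 1:
  A via A→c: +{c}
  S via S→d: +{d}
  S: {d}  A: {c}
iter 2: (stable)
  S: {d}  A: {c}

FIRST(S) = ["d"]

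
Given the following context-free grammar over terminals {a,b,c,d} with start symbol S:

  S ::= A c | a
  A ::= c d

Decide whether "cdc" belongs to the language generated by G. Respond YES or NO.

CNF form of G:
  S -> A T0 | a
  A -> T0 T1
  T0 -> c
  T1 -> d

CYK table (by increasing span):
  cell(0,0) c: {T0}  orig:{}
  cell(1,1) d: {T1}  orig:{}
  cell(2,2) c: {T0}  orig:{}
  cell(0,1) cd: {A}
  cell(1,2) dc: ∅
  cell(0,2) cdc: {S}

S ∈ T[0,2] ⇒ YES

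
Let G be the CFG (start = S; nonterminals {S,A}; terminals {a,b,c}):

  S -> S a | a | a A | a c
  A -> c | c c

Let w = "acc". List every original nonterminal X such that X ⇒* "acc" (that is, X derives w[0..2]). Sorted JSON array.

Convert to CNF:
  S -> S T1 | T1 A | T1 T0 | a
  A -> T0 T0 | c
  T0 -> c
  T1 -> a

CYK table (by increasing span) — only the sub-triangle for w[0..2]:
  T[0,0] 'a' = {S,T1}  orig:{S}
  T[1,1] 'c' = {A,T0}  orig:{A}
  T[2,2] 'c' = {A,T0}  orig:{A}
  T[0,1] 'ac' = {S}
  T[1,2] 'cc' = {A}
  T[0,2] 'acc' = {S}

Original NTs in T[0,2] deriving "acc": ["S"]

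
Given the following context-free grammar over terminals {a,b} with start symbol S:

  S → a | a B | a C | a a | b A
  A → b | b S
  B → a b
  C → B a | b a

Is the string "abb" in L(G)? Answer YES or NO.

Convert to CNF:
  S -> T0 A | T1 B | T1 C | T1 T1 | a
  A -> T0 S | b
  B -> T1 T0
  C -> B T1 | T0 T1
  T0 -> b
  T1 -> a

CYK fill:
  cell(0,0) a: {S,T1}  orig:{S}
  cell(1,1) b: {A,T0}  orig:{A}
  cell(2,2) b: {A,T0}  orig:{A}
  cell(0,1) ab: {B}
  cell(1,2) bb: {S}
  cell(0,2) abb: ∅

S ∉ T[0,2] ⇒ NO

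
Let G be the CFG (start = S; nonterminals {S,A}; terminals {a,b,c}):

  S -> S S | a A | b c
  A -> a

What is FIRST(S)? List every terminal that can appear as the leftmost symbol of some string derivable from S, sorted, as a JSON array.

FIRST sets, iterate to fixpoint:
pass 1:
  A via A→a: +{a}
  S via S→a A: +{a}
  S via S→b c: +{b}
  S: {a,b}  A: {a}
pass 2: — fixpoint
  S: {a,b}  A: {a}

FIRST(S) = ["a", "b"]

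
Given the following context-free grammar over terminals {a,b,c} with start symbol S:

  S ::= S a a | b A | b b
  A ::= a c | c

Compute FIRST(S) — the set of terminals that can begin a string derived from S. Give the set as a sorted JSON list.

FIRST iteration:
pass 1:
  A via A→a c: +{a}
  A via A→c: +{c}
  S via S→b A: +{b}
  FIRST[S]={b}  FIRST[A]={a,c}
pass 2: — fixpoint
  FIRST[S]={b}  FIRST[A]={a,c}

FIRST(S) = ["b"]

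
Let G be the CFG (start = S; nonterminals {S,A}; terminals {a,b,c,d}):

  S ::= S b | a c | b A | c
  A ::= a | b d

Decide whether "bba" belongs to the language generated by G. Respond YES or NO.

CNF form of G:
  S -> S T0 | T0 A | T2 T3 | c
  A -> T0 T1 | a
  T0 -> b
  T1 -> d
  T2 -> a
  T3 -> c

CYK fill:
  T[0,0] 'b' = {T0}  orig:{}
  T[1,1] 'b' = {T0}  orig:{}
  T[2,2] 'a' = {A,T2}  orig:{A}
  T[0,1] 'bb' = ∅
  T[1,2] 'ba' = {S}
  T[0,2] 'bba' = ∅

S ∉ T[0,2] ⇒ NO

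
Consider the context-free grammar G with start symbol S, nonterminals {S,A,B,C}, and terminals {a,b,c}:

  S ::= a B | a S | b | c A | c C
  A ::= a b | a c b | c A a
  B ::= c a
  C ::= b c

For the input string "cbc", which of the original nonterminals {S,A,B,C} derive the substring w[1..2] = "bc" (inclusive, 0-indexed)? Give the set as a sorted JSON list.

Convert to CNF:
  S -> T0 B | T0 S | T2 A | T2 C | b
  A -> T0 T1 | T0 X3 | T2 X4
  B -> T2 T0
  C -> T1 T2
  T0 -> a
  T1 -> b
  T2 -> c
  X3 -> T2 T1
  X4 -> A T0

CYK table (by increasing span) — only the sub-triangle for w[1..2]:
  T[1,1] 'b' = {S,T1}  orig:{S}
  T[2,2] 'c' = {T2}  orig:{}
  T[1,2] 'bc' = {C}

Original NTs in T[1,2] deriving "bc": ["C"]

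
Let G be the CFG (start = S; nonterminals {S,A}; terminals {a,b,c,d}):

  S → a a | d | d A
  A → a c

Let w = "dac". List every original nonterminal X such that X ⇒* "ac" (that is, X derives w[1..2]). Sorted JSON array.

CNF form of G:
  S -> T0 T0 | T2 A | d
  A -> T0 T1
  T0 -> a
  T1 -> c
  T2 -> d

CYK fill, restricted to cells inside w[1..2]:
  [1..1]={T0}  "a"  orig:{}
  [2..2]={T1}  "c"  orig:{}
  [1..2]={A}  "ac"

Original NTs in T[1,2] deriving "ac": ["A"]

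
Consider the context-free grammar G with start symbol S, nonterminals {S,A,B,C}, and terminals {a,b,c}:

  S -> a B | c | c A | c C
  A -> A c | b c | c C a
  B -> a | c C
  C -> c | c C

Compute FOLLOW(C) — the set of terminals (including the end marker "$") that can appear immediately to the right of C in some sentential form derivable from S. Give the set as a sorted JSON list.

FIRST sets, iterate to fixpoint:
round 1:
  A via A→b c: +{b}
  A via A→c C a: +{c}
  B via B→a: +{a}
  B via B→c C: +{c}
  C via C→c: +{c}
  S via S→a B: +{a}
  S via S→c: +{c}
  S: {a,c}  A: {b,c}  B: {a,c}  C: {c}
round 2: — fixpoint
  S: {a,c}  A: {b,c}  B: {a,c}  C: {c}

FOLLOW sets:
seed FOLLOW(S) with $
round 1:
  A→A c: FOLLOW(A) ⊇ FIRST(c) = {c}; new: +{c}
  A→c C a: FOLLOW(C) ⊇ FIRST(a) = {a}; new: +{a}
  S→a B: FOLLOW(B) ⊇ FOLLOW(S) ⊇ {$}; new: +{$}
  S→c A: FOLLOW(A) ⊇ FOLLOW(S) ⊇ {$}; new: +{$}
  S→c C: FOLLOW(C) ⊇ FOLLOW(S) ⊇ {$}; new: +{$}
  S: {$}  A: {$,c}  B: {$}  C: {$,a}
round 2: — fixpoint
  S: {$}  A: {$,c}  B: {$}  C: {$,a}

FOLLOW(C) = ["$", "a"]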